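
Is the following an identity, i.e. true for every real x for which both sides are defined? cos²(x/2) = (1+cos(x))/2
Claim: cos²(x/2) = (1+cos(x))/2.
Reasoning: Use cos(2θ) = 2cos²θ - 1 with θ = x/2: cos(x) = 2cos²(x/2) - 1. Solving for cos²(x/2) gives (1 + cos(x))/2.
So the two sides agree for every real x for which both sides are defined.

Conclusion: Yes, this is an identity.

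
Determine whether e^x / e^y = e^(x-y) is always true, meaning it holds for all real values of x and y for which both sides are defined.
Claim: e^x / e^y = e^(x-y).
Reasoning: 1/e^y = e^(-y), so e^x / e^y = e^x · e^(-y) = e^(x + (-y)) = e^(x-y) by the product rule for exponents.
So the two sides agree for all real values of x and y for which both sides are defined.

Conclusion: Yes, this is an identity.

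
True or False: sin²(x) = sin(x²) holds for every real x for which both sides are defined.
False.

Claim: sin²(x) = sin(x²).
Test a specific point where both sides are defined: x = 3π/4.
LHS = sin²(x) ≈ 0.5000
RHS = sin(x²) ≈ -0.6680
Since 0.5000 ≠ -0.6680, the equation fails at this point, so it cannot hold for every real x for which both sides are defined.
sin²(x) means (sin x)², squaring the output; sin(x²) squares the input. These are different functions.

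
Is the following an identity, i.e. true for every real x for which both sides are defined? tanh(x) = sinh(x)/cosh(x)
Claim: tanh(x) = sinh(x)/cosh(x).
Reasoning: tanh(x) is defined as sinh(x)/cosh(x) = (e^x - e^-x)/(e^x + e^-x); cosh(x) ≥ 1 is never zero, so this holds for every real x.
So the two sides agree for every real x for which both sides are defined.

Conclusion: Yes, this is an identity.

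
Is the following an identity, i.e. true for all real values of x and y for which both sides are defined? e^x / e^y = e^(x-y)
Yes, this is an identity.

Claim: e^x / e^y = e^(x-y).
Reasoning: 1/e^y = e^(-y), so e^x / e^y = e^x · e^(-y) = e^(x + (-y)) = e^(x-y) by the product rule for exponents.
So the two sides agree for all real values of x and y for which both sides are defined.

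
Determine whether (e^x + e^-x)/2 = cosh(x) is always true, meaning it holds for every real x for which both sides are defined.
Claim: (e^x + e^-x)/2 = cosh(x).
Reasoning: This is exactly the definition of the hyperbolic cosine: cosh(x) := (e^x + e^-x)/2.
So the two sides agree for every real x for which both sides are defined.

Conclusion: Yes, this is an identity.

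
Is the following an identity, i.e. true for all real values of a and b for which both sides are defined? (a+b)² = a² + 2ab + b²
Claim: (a+b)² = a² + 2ab + b².
Reasoning: Expand: (a+b)² = (a+b)(a+b) = a·a + a·b + b·a + b·b = a² + 2ab + b².
So the two sides agree for all real values of a and b for which both sides are defined.

Conclusion: Yes, this is an identity.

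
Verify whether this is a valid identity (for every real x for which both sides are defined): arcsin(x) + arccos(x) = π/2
Claim: arcsin(x) + arccos(x) = π/2.
Reasoning: Both sides are defined for -1 ≤ x ≤ 1. Let θ = arcsin(x), so sin θ = x and θ ∈ [-π/2, π/2]. Then cos(π/2 - θ) = sin θ = x and π/2 - θ ∈ [0, π], which is exactly the range of arccos, so arccos(x) = π/2 - θ. Adding: arcsin(x) + arccos(x) = θ + (π/2 - θ) = π/2.
So the two sides agree for every real x for which both sides are defined.

Conclusion: Yes, this is an identity.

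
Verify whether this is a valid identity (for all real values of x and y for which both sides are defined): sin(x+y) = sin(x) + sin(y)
Claim: sin(x+y) = sin(x) + sin(y).
Test a specific point where both sides are defined: x = -π/2, y = 2π/3.
LHS = sin(x+y) ≈ 0.5000
RHS = sin(x) + sin(y) ≈ -0.1340
Since 0.5000 ≠ -0.1340, the equation fails at this point, so it cannot hold for all real values of x and y for which both sides are defined.
The correct expansion is sin(x+y) = sin(x)cos(y) + cos(x)sin(y); sine is not additive.

Conclusion: No, this is NOT an identity.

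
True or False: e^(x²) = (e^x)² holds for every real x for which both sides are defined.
Claim: e^(x²) = (e^x)².
Test a specific point where both sides are defined: x = -3.
LHS = e^(x²) ≈ 8103.0839
RHS = (e^x)² ≈ 0.0025
Since 8103.0839 ≠ 0.0025, the equation fails at this point, so it cannot hold for every real x for which both sides are defined.
(e^x)² = e^(2x), and 2x ≠ x² in general.

Conclusion: False.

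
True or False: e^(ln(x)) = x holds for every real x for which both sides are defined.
Claim: e^(ln(x)) = x.
Reasoning: For x > 0, ln(x) is by definition the exponent p such that e^p = x. Raising e to that exponent therefore returns x: e^(ln x) = x.
So the two sides agree for every real x for which both sides are defined.

Conclusion: True.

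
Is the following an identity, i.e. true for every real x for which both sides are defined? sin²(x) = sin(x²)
Claim: sin²(x) = sin(x²).
Test a specific point where both sides are defined: x = π/2.
LHS = sin²(x) ≈ 1.0000
RHS = sin(x²) ≈ 0.6243
Since 1.0000 ≠ 0.6243, the equation fails at this point, so it cannot hold for every real x for which both sides are defined.
sin²(x) means (sin x)², squaring the output; sin(x²) squares the input. These are different functions.

Conclusion: No, this is NOT an identity.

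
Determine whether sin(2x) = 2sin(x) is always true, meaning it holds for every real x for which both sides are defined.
No, this is NOT an identity.

Claim: sin(2x) = 2sin(x).
Test a specific point where both sides are defined: x = π/3.
LHS = sin(2x) ≈ 0.8660
RHS = 2sin(x) ≈ 1.7321
Since 0.8660 ≠ 1.7321, the equation fails at this point, so it cannot hold for every real x for which both sides are defined.
The correct double-angle formula is sin(2x) = 2sin(x)cos(x).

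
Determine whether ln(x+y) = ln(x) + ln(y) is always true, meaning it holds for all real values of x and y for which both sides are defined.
Claim: ln(x+y) = ln(x) + ln(y).
Test a specific point where both sides are defined: x = 1/2, y = 2.
LHS = ln(x+y) ≈ 0.9163
RHS = ln(x) + ln(y) ≈ 0.0000
Since 0.9163 ≠ 0.0000, the equation fails at this point, so it cannot hold for all real values of x and y for which both sides are defined.
ln(x) + ln(y) = ln(xy), not ln(x+y).

Conclusion: No, this is NOT an identity.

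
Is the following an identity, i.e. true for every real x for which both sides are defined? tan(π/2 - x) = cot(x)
Yes, this is an identity.

Claim: tan(π/2 - x) = cot(x).
Reasoning: tan(π/2 - x) = sin(π/2 - x)/cos(π/2 - x) = cos(x)/sin(x) = cot(x), using the cofunction identities sin(π/2 - x) = cos(x) and cos(π/2 - x) = sin(x).
So the two sides agree for every real x for which both sides are defined.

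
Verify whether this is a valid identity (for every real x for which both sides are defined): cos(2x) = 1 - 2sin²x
Yes, this is an identity.

Claim: cos(2x) = 1 - 2sin²x.
Reasoning: cos(2x) = cos²x - sin²x. Replace cos²x by 1 - sin²x: (1 - sin²x) - sin²x = 1 - 2sin²x.
So the two sides agree for every real x for which both sides are defined.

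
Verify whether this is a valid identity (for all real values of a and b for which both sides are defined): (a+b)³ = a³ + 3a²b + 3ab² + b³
Yes, this is an identity.

Claim: (a+b)³ = a³ + 3a²b + 3ab² + b³.
Reasoning: (a+b)³ = (a+b)(a+b)² = (a+b)(a² + 2ab + b²) = a³ + 2a²b + ab² + a²b + 2ab² + b³ = a³ + 3a²b + 3ab² + b³.
So the two sides agree for all real values of a and b for which both sides are defined.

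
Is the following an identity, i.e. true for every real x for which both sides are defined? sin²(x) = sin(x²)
No, this is NOT an identity.

Claim: sin²(x) = sin(x²).
Test a specific point where both sides are defined: x = π.
LHS = sin²(x) ≈ 0.0000
RHS = sin(x²) ≈ -0.4303
Since 0.0000 ≠ -0.4303, the equation fails at this point, so it cannot hold for every real x for which both sides are defined.
sin²(x) means (sin x)², squaring the output; sin(x²) squares the input. These are different functions.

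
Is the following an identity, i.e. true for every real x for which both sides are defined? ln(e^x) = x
Yes, this is an identity.

Claim: ln(e^x) = x.
Reasoning: ln is the inverse of the exponential: ln(e^x) asks for the exponent p with e^p = e^x, and since e^p is one-to-one that exponent is p = x.
So the two sides agree for every real x for which both sides are defined.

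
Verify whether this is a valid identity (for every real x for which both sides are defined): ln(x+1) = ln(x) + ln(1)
No, this is NOT an identity.

Claim: ln(x+1) = ln(x) + ln(1).
Test a specific point where both sides are defined: x = 2.
LHS = ln(x+1) ≈ 1.0986
RHS = ln(x) + ln(1) ≈ 0.6931
Since 1.0986 ≠ 0.6931, the equation fails at this point, so it cannot hold for every real x for which both sides are defined.
ln(1) = 0, so the right side is just ln(x), which differs from ln(x+1).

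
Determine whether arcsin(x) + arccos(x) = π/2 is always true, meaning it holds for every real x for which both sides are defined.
Yes, this is an identity.

Claim: arcsin(x) + arccos(x) = π/2.
Reasoning: Both sides are defined for -1 ≤ x ≤ 1. Let θ = arcsin(x), so sin θ = x and θ ∈ [-π/2, π/2]. Then cos(π/2 - θ) = sin θ = x and π/2 - θ ∈ [0, π], which is exactly the range of arccos, so arccos(x) = π/2 - θ. Adding: arcsin(x) + arccos(x) = θ + (π/2 - θ) = π/2.
So the two sides agree for every real x for which both sides are defined.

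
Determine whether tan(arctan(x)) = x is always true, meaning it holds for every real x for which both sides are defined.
Claim: tan(arctan(x)) = x.
Reasoning: For every real x, arctan(x) is by definition the angle in (-π/2, π/2) whose tangent equals x. Taking the tangent of that angle returns x.
So the two sides agree for every real x for which both sides are defined.

Conclusion: Yes, this is an identity.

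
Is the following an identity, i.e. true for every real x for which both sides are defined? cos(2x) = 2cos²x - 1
Yes, this is an identity.

Claim: cos(2x) = 2cos²x - 1.
Reasoning: cos(2x) = cos²x - sin²x. Replace sin²x by 1 - cos²x: cos²x - (1 - cos²x) = 2cos²x - 1.
So the two sides agree for every real x for which both sides are defined.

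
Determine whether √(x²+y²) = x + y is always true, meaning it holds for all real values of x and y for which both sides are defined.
No, this is NOT an identity.

Claim: √(x²+y²) = x + y.
Test a specific point where both sides are defined: x = 5, y = 1.
LHS = √(x²+y²) ≈ 5.0990
RHS = x + y ≈ 6.0000
Since 5.0990 ≠ 6.0000, the equation fails at this point, so it cannot hold for all real values of x and y for which both sides are defined.
(x+y)² = x² + 2xy + y², not x² + y², so the square root does not split this way.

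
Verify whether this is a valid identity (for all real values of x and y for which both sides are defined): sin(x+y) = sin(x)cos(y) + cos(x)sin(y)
Yes, this is an identity.

Claim: sin(x+y) = sin(x)cos(y) + cos(x)sin(y).
Reasoning: By Euler's formula e^(i(x+y)) = e^(ix)·e^(iy) = (cos x + i·sin x)(cos y + i·sin y). The imaginary part of the left side is sin(x+y); the imaginary part of the product is sin(x)cos(y) + cos(x)sin(y).
So the two sides agree for all real values of x and y for which both sides are defined.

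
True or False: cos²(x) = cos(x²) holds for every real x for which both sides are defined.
Claim: cos²(x) = cos(x²).
Test a specific point where both sides are defined: x = -π/6.
LHS = cos²(x) ≈ 0.7500
RHS = cos(x²) ≈ 0.9627
Since 0.7500 ≠ 0.9627, the equation fails at this point, so it cannot hold for every real x for which both sides are defined.
cos²(x) means (cos x)², squaring the output; cos(x²) squares the input. These are different functions.

Conclusion: False.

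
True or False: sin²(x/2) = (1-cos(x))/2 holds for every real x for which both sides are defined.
Claim: sin²(x/2) = (1-cos(x))/2.
Reasoning: Use cos(2θ) = 1 - 2sin²θ with θ = x/2: cos(x) = 1 - 2sin²(x/2). Solving for sin²(x/2) gives (1 - cos(x))/2.
So the two sides agree for every real x for which both sides are defined.

Conclusion: True.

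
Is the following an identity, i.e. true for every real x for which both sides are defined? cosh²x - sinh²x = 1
Claim: cosh²x - sinh²x = 1.
Reasoning: With cosh(x) = (e^x + e^-x)/2 and sinh(x) = (e^x - e^-x)/2: cosh²x = (e^(2x) + 2 + e^(-2x))/4 and sinh²x = (e^(2x) - 2 + e^(-2x))/4. Subtracting leaves 4/4 = 1.
So the two sides agree for every real x for which both sides are defined.

Conclusion: Yes, this is an identity.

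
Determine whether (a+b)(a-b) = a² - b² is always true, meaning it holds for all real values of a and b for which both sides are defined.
Yes, this is an identity.

Claim: (a+b)(a-b) = a² - b².
Reasoning: Expand: (a+b)(a-b) = a² - ab + ba - b² = a² - b² (the cross terms cancel).
So the two sides agree for all real values of a and b for which both sides are defined.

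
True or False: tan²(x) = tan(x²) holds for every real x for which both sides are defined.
False.

Claim: tan²(x) = tan(x²).
Test a specific point where both sides are defined: x = π/4.
LHS = tan²(x) ≈ 1.0000
RHS = tan(x²) ≈ 0.7092
Since 1.0000 ≠ 0.7092, the equation fails at this point, so it cannot hold for every real x for which both sides are defined.
tan²(x) means (tan x)², squaring the output; tan(x²) squares the input. These are different functions.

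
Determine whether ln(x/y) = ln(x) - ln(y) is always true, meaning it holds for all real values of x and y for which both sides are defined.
Claim: ln(x/y) = ln(x) - ln(y).
Reasoning: Both sides are simultaneously defined only when x, y > 0. Write x = e^p, y = e^q. Then x/y = e^(p-q), so ln(x/y) = p - q = ln(x) - ln(y).
So the two sides agree for all real values of x and y for which both sides are defined.

Conclusion: Yes, this is an identity.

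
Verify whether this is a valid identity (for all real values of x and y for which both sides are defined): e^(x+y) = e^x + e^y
Claim: e^(x+y) = e^x + e^y.
Test a specific point where both sides are defined: x = 1, y = 1/2.
LHS = e^(x+y) ≈ 4.4817
RHS = e^x + e^y ≈ 4.3670
Since 4.4817 ≠ 4.3670, the equation fails at this point, so it cannot hold for all real values of x and y for which both sides are defined.
The correct rule is e^(x+y) = e^x · e^y (a product, not a sum).

Conclusion: No, this is NOT an identity.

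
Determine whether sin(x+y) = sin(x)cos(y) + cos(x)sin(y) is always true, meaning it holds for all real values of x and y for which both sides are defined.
Claim: sin(x+y) = sin(x)cos(y) + cos(x)sin(y).
Reasoning: By Euler's formula e^(i(x+y)) = e^(ix)·e^(iy) = (cos x + i·sin x)(cos y + i·sin y). The imaginary part of the left side is sin(x+y); the imaginary part of the product is sin(x)cos(y) + cos(x)sin(y).
So the two sides agree for all real values of x and y for which both sides are defined.

Conclusion: Yes, this is an identity.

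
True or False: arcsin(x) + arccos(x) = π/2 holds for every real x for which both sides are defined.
Claim: arcsin(x) + arccos(x) = π/2.
Reasoning: Both sides are defined for -1 ≤ x ≤ 1. Let θ = arcsin(x), so sin θ = x and θ ∈ [-π/2, π/2]. Then cos(π/2 - θ) = sin θ = x and π/2 - θ ∈ [0, π], which is exactly the range of arccos, so arccos(x) = π/2 - θ. Adding: arcsin(x) + arccos(x) = θ + (π/2 - θ) = π/2.
So the two sides agree for every real x for which both sides are defined.

Conclusion: True.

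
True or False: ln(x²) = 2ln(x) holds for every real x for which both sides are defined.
True.

Claim: ln(x²) = 2ln(x).
Reasoning: The right side requires x > 0. For x > 0, x² = (e^(ln x))² = e^(2ln x), so ln(x²) = 2ln(x). (For x < 0 the right side is undefined, so those values are outside the claim.)
So the two sides agree for every real x for which both sides are defined.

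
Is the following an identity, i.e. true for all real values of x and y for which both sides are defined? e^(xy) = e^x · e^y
Claim: e^(xy) = e^x · e^y.
Test a specific point where both sides are defined: x = 5, y = -2.
LHS = e^(xy) ≈ 0.0000
RHS = e^x · e^y ≈ 20.0855
Since 0.0000 ≠ 20.0855, the equation fails at this point, so it cannot hold for all real values of x and y for which both sides are defined.
e^x · e^y = e^(x+y), not e^(xy).

Conclusion: No, this is NOT an identity.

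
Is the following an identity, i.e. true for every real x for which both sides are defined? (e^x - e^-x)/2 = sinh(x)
Yes, this is an identity.

Claim: (e^x - e^-x)/2 = sinh(x).
Reasoning: This is exactly the definition of the hyperbolic sine: sinh(x) := (e^x - e^-x)/2.
So the two sides agree for every real x for which both sides are defined.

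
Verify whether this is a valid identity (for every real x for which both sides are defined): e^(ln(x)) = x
Claim: e^(ln(x)) = x.
Reasoning: For x > 0, ln(x) is by definition the exponent p such that e^p = x. Raising e to that exponent therefore returns x: e^(ln x) = x.
So the two sides agree for every real x for which both sides are defined.

Conclusion: Yes, this is an identity.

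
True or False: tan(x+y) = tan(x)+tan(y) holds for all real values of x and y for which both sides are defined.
Claim: tan(x+y) = tan(x)+tan(y).
Test a specific point where both sides are defined: x = -π/6, y = 3π/4.
LHS = tan(x+y) ≈ -3.7321
RHS = tan(x)+tan(y) ≈ -1.5774
Since -3.7321 ≠ -1.5774, the equation fails at this point, so it cannot hold for all real values of x and y for which both sides are defined.
The correct formula is tan(x+y) = (tan(x) + tan(y))/(1 - tan(x)tan(y)).

Conclusion: False.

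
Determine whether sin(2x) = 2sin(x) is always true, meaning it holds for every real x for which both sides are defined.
No, this is NOT an identity.

Claim: sin(2x) = 2sin(x).
Test a specific point where both sides are defined: x = 3π/4.
LHS = sin(2x) ≈ -1.0000
RHS = 2sin(x) ≈ 1.4142
Since -1.0000 ≠ 1.4142, the equation fails at this point, so it cannot hold for every real x for which both sides are defined.
The correct double-angle formula is sin(2x) = 2sin(x)cos(x).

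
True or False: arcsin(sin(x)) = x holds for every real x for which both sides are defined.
False.

Claim: arcsin(sin(x)) = x.
Test a specific point where both sides are defined: x = 2π/3.
LHS = arcsin(sin(x)) ≈ 1.0472
RHS = x ≈ 2.0944
Since 1.0472 ≠ 2.0944, the equation fails at this point, so it cannot hold for every real x for which both sides are defined.
arcsin only returns values in [-π/2, π/2], so arcsin(sin(x)) = x holds only for x in that interval, not for all real x.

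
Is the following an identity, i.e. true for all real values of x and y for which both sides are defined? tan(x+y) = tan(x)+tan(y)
Claim: tan(x+y) = tan(x)+tan(y).
Test a specific point where both sides are defined: x = π/3, y = π/4.
LHS = tan(x+y) ≈ -3.7321
RHS = tan(x)+tan(y) ≈ 2.7321
Since -3.7321 ≠ 2.7321, the equation fails at this point, so it cannot hold for all real values of x and y for which both sides are defined.
The correct formula is tan(x+y) = (tan(x) + tan(y))/(1 - tan(x)tan(y)).

Conclusion: No, this is NOT an identity.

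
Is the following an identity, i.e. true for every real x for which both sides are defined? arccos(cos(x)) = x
No, this is NOT an identity.

Claim: arccos(cos(x)) = x.
Test a specific point where both sides are defined: x = -π/4.
LHS = arccos(cos(x)) ≈ 0.7854
RHS = x ≈ -0.7854
Since 0.7854 ≠ -0.7854, the equation fails at this point, so it cannot hold for every real x for which both sides are defined.
arccos only returns values in [0, π], so arccos(cos(x)) = x holds only for x in that interval, not for all real x.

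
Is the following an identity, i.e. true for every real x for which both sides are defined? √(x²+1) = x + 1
No, this is NOT an identity.

Claim: √(x²+1) = x + 1.
Test a specific point where both sides are defined: x = 3.
LHS = √(x²+1) ≈ 3.1623
RHS = x + 1 ≈ 4.0000
Since 3.1623 ≠ 4.0000, the equation fails at this point, so it cannot hold for every real x for which both sides are defined.
(x+1)² = x² + 2x + 1 ≠ x² + 1 unless x = 0.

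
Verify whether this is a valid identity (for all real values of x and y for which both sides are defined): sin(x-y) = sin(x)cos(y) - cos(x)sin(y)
Yes, this is an identity.

Claim: sin(x-y) = sin(x)cos(y) - cos(x)sin(y).
Reasoning: Replace y by -y in sin(x+y) = sin(x)cos(y) + cos(x)sin(y) and use cos(-y) = cos(y), sin(-y) = -sin(y): sin(x-y) = sin(x)cos(y) - cos(x)sin(y).
So the two sides agree for all real values of x and y for which both sides are defined.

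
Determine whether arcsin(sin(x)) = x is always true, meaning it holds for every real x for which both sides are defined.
No, this is NOT an identity.

Claim: arcsin(sin(x)) = x.
Test a specific point where both sides are defined: x = π.
LHS = arcsin(sin(x)) ≈ 0.0000
RHS = x ≈ 3.1416
Since 0.0000 ≠ 3.1416, the equation fails at this point, so it cannot hold for every real x for which both sides are defined.
arcsin only returns values in [-π/2, π/2], so arcsin(sin(x)) = x holds only for x in that interval, not for all real x.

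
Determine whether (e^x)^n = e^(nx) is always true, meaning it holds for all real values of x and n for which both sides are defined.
Yes, this is an identity.

Claim: (e^x)^n = e^(nx).
Reasoning: e^x is a positive real number, and for a positive base B and real exponent n, B^n = e^(n·ln B). With B = e^x, ln B = x, so (e^x)^n = e^(n·x).
So the two sides agree for all real values of x and n for which both sides are defined.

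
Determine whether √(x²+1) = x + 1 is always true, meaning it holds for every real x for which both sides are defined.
Claim: √(x²+1) = x + 1.
Test a specific point where both sides are defined: x = 3/2.
LHS = √(x²+1) ≈ 1.8028
RHS = x + 1 ≈ 2.5000
Since 1.8028 ≠ 2.5000, the equation fails at this point, so it cannot hold for every real x for which both sides are defined.
(x+1)² = x² + 2x + 1 ≠ x² + 1 unless x = 0.

Conclusion: No, this is NOT an identity.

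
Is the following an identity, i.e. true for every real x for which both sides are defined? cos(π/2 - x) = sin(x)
Claim: cos(π/2 - x) = sin(x).
Reasoning: Use cos(u - v) = cos(u)cos(v) + sin(u)sin(v) with u = π/2, v = x: cos(π/2)cos(x) + sin(π/2)sin(x) = 0·cos(x) + 1·sin(x) = sin(x).
So the two sides agree for every real x for which both sides are defined.

Conclusion: Yes, this is an identity.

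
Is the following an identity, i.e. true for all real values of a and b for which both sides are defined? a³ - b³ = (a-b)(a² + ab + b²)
Yes, this is an identity.

Claim: a³ - b³ = (a-b)(a² + ab + b²).
Reasoning: Expand the right side: (a-b)(a² + ab + b²) = a³ + a²b + ab² - a²b - ab² - b³ = a³ - b³ (the middle terms cancel in pairs).
So the two sides agree for all real values of a and b for which both sides are defined.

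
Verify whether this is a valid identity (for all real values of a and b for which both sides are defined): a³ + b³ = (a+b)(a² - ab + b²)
Yes, this is an identity.

Claim: a³ + b³ = (a+b)(a² - ab + b²).
Reasoning: Expand the right side: (a+b)(a² - ab + b²) = a³ - a²b + ab² + a²b - ab² + b³ = a³ + b³ (the middle terms cancel in pairs).
So the two sides agree for all real values of a and b for which both sides are defined.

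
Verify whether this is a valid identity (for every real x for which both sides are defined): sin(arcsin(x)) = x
Claim: sin(arcsin(x)) = x.
Reasoning: For -1 ≤ x ≤ 1 (where arcsin is defined), arcsin(x) is by definition an angle whose sine equals x. Taking the sine of that angle returns x. (Note the other order, arcsin(sin x) = x, is NOT an identity.)
So the two sides agree for every real x for which both sides are defined.

Conclusion: Yes, this is an identity.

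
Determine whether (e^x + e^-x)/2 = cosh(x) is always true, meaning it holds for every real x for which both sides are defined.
Claim: (e^x + e^-x)/2 = cosh(x).
Reasoning: This is exactly the definition of the hyperbolic cosine: cosh(x) := (e^x + e^-x)/2.
So the two sides agree for every real x for which both sides are defined.

Conclusion: Yes, this is an identity.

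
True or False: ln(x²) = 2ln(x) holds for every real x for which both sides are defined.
True.

Claim: ln(x²) = 2ln(x).
Reasoning: The right side requires x > 0. For x > 0, x² = (e^(ln x))² = e^(2ln x), so ln(x²) = 2ln(x). (For x < 0 the right side is undefined, so those values are outside the claim.)
So the two sides agree for every real x for which both sides are defined.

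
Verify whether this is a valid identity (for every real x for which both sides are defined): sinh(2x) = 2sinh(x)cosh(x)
Claim: sinh(2x) = 2sinh(x)cosh(x).
Reasoning: 2sinh(x)cosh(x) = 2 · (e^x - e^-x)/2 · (e^x + e^-x)/2 = (e^(2x) - e^(-2x))/2 = sinh(2x).
So the two sides agree for every real x for which both sides are defined.

Conclusion: Yes, this is an identity.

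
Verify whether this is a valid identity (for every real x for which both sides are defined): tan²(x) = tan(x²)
No, this is NOT an identity.

Claim: tan²(x) = tan(x²).
Test a specific point where both sides are defined: x = π/6.
LHS = tan²(x) ≈ 0.3333
RHS = tan(x²) ≈ 0.2812
Since 0.3333 ≠ 0.2812, the equation fails at this point, so it cannot hold for every real x for which both sides are defined.
tan²(x) means (tan x)², squaring the output; tan(x²) squares the input. These are different functions.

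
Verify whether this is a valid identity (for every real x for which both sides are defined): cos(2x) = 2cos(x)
No, this is NOT an identity.

Claim: cos(2x) = 2cos(x).
Test a specific point where both sides are defined: x = -π/4.
LHS = cos(2x) ≈ 0.0000
RHS = 2cos(x) ≈ 1.4142
Since 0.0000 ≠ 1.4142, the equation fails at this point, so it cannot hold for every real x for which both sides are defined.
The correct double-angle formula is cos(2x) = cos²x - sin²x.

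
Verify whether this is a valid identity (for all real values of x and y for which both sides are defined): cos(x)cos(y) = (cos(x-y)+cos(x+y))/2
Yes, this is an identity.

Claim: cos(x)cos(y) = (cos(x-y)+cos(x+y))/2.
Reasoning: cos(x-y) = cos(x)cos(y) + sin(x)sin(y) and cos(x+y) = cos(x)cos(y) - sin(x)sin(y). Adding, cos(x-y) + cos(x+y) = 2cos(x)cos(y); divide by 2.
So the two sides agree for all real values of x and y for which both sides are defined.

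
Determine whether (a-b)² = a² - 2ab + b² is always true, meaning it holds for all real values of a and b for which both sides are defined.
Claim: (a-b)² = a² - 2ab + b².
Reasoning: Expand: (a-b)² = (a-b)(a-b) = a·a - a·b - b·a + b·b = a² - 2ab + b².
So the two sides agree for all real values of a and b for which both sides are defined.

Conclusion: Yes, this is an identity.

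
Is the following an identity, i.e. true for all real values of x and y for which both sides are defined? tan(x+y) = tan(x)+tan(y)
No, this is NOT an identity.

Claim: tan(x+y) = tan(x)+tan(y).
Test a specific point where both sides are defined: x = π/6, y = 3π/4.
LHS = tan(x+y) ≈ -0.2679
RHS = tan(x)+tan(y) ≈ -0.4226
Since -0.2679 ≠ -0.4226, the equation fails at this point, so it cannot hold for all real values of x and y for which both sides are defined.
The correct formula is tan(x+y) = (tan(x) + tan(y))/(1 - tan(x)tan(y)).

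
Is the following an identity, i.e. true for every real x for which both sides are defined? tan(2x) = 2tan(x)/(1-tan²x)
Claim: tan(2x) = 2tan(x)/(1-tan²x).
Reasoning: tan(2x) = sin(2x)/cos(2x) = 2sin(x)cos(x) / (cos²x - sin²x). Divide numerator and denominator by cos²x: 2tan(x) / (1 - tan²x).
So the two sides agree for every real x for which both sides are defined.

Conclusion: Yes, this is an identity.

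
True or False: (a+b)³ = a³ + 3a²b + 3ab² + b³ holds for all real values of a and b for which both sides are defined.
Claim: (a+b)³ = a³ + 3a²b + 3ab² + b³.
Reasoning: (a+b)³ = (a+b)(a+b)² = (a+b)(a² + 2ab + b²) = a³ + 2a²b + ab² + a²b + 2ab² + b³ = a³ + 3a²b + 3ab² + b³.
So the two sides agree for all real values of a and b for which both sides are defined.

Conclusion: True.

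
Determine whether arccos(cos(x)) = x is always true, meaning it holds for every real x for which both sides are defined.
Claim: arccos(cos(x)) = x.
Test a specific point where both sides are defined: x = -π/3.
LHS = arccos(cos(x)) ≈ 1.0472
RHS = x ≈ -1.0472
Since 1.0472 ≠ -1.0472, the equation fails at this point, so it cannot hold for every real x for which both sides are defined.
arccos only returns values in [0, π], so arccos(cos(x)) = x holds only for x in that interval, not for all real x.

Conclusion: No, this is NOT an identity.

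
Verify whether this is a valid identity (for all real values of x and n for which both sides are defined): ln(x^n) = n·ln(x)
Yes, this is an identity.

Claim: ln(x^n) = n·ln(x).
Reasoning: The right side requires x > 0. For x > 0, x^n = (e^(ln x))^n = e^(n·ln x), so taking ln of both sides gives ln(x^n) = n·ln(x).
So the two sides agree for all real values of x and n for which both sides are defined.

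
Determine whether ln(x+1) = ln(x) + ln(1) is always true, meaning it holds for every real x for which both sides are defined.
No, this is NOT an identity.

Claim: ln(x+1) = ln(x) + ln(1).
Test a specific point where both sides are defined: x = 3/2.
LHS = ln(x+1) ≈ 0.9163
RHS = ln(x) + ln(1) ≈ 0.4055
Since 0.9163 ≠ 0.4055, the equation fails at this point, so it cannot hold for every real x for which both sides are defined.
ln(1) = 0, so the right side is just ln(x), which differs from ln(x+1).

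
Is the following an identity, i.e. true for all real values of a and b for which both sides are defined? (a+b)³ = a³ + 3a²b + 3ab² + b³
Claim: (a+b)³ = a³ + 3a²b + 3ab² + b³.
Reasoning: (a+b)³ = (a+b)(a+b)² = (a+b)(a² + 2ab + b²) = a³ + 2a²b + ab² + a²b + 2ab² + b³ = a³ + 3a²b + 3ab² + b³.
So the two sides agree for all real values of a and b for which both sides are defined.

Conclusion: Yes, this is an identity.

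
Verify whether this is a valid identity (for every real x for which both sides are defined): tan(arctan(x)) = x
Yes, this is an identity.

Claim: tan(arctan(x)) = x.
Reasoning: For every real x, arctan(x) is by definition the angle in (-π/2, π/2) whose tangent equals x. Taking the tangent of that angle returns x.
So the two sides agree for every real x for which both sides are defined.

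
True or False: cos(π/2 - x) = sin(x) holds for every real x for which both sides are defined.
True.

Claim: cos(π/2 - x) = sin(x).
Reasoning: Use cos(u - v) = cos(u)cos(v) + sin(u)sin(v) with u = π/2, v = x: cos(π/2)cos(x) + sin(π/2)sin(x) = 0·cos(x) + 1·sin(x) = sin(x).
So the two sides agree for every real x for which both sides are defined.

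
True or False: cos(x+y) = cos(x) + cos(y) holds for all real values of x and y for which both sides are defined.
False.

Claim: cos(x+y) = cos(x) + cos(y).
Test a specific point where both sides are defined: x = -π/6, y = π.
LHS = cos(x+y) ≈ -0.8660
RHS = cos(x) + cos(y) ≈ -0.1340
Since -0.8660 ≠ -0.1340, the equation fails at this point, so it cannot hold for all real values of x and y for which both sides are defined.
The correct expansion is cos(x+y) = cos(x)cos(y) - sin(x)sin(y); cosine is not additive.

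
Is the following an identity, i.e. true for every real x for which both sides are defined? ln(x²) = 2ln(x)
Claim: ln(x²) = 2ln(x).
Reasoning: The right side requires x > 0. For x > 0, x² = (e^(ln x))² = e^(2ln x), so ln(x²) = 2ln(x). (For x < 0 the right side is undefined, so those values are outside the claim.)
So the two sides agree for every real x for which both sides are defined.

Conclusion: Yes, this is an identity.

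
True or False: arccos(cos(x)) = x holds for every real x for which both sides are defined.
False.

Claim: arccos(cos(x)) = x.
Test a specific point where both sides are defined: x = -π/3.
LHS = arccos(cos(x)) ≈ 1.0472
RHS = x ≈ -1.0472
Since 1.0472 ≠ -1.0472, the equation fails at this point, so it cannot hold for every real x for which both sides are defined.
arccos only returns values in [0, π], so arccos(cos(x)) = x holds only for x in that interval, not for all real x.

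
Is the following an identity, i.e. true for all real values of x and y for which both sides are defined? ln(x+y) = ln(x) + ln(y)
Claim: ln(x+y) = ln(x) + ln(y).
Test a specific point where both sides are defined: x = 1, y = 4.
LHS = ln(x+y) ≈ 1.6094
RHS = ln(x) + ln(y) ≈ 1.3863
Since 1.6094 ≠ 1.3863, the equation fails at this point, so it cannot hold for all real values of x and y for which both sides are defined.
ln(x) + ln(y) = ln(xy), not ln(x+y).

Conclusion: No, this is NOT an identity.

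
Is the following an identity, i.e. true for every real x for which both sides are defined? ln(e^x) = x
Claim: ln(e^x) = x.
Reasoning: ln is the inverse of the exponential: ln(e^x) asks for the exponent p with e^p = e^x, and since e^p is one-to-one that exponent is p = x.
So the two sides agree for every real x for which both sides are defined.

Conclusion: Yes, this is an identity.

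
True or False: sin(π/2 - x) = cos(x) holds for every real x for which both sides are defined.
True.

Claim: sin(π/2 - x) = cos(x).
Reasoning: Use sin(u - v) = sin(u)cos(v) - cos(u)sin(v) with u = π/2, v = x: sin(π/2)cos(x) - cos(π/2)sin(x) = 1·cos(x) - 0·sin(x) = cos(x).
So the two sides agree for every real x for which both sides are defined.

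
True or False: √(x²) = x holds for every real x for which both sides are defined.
False.

Claim: √(x²) = x.
Test a specific point where both sides are defined: x = -3.
LHS = √(x²) ≈ 3.0000
RHS = x ≈ -3.0000
Since 3.0000 ≠ -3.0000, the equation fails at this point, so it cannot hold for every real x for which both sides are defined.
√(x²) = |x|, which differs from x whenever x < 0 (both sides are defined for every real x).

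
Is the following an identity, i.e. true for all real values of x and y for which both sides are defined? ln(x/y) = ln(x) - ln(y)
Claim: ln(x/y) = ln(x) - ln(y).
Reasoning: Both sides are simultaneously defined only when x, y > 0. Write x = e^p, y = e^q. Then x/y = e^(p-q), so ln(x/y) = p - q = ln(x) - ln(y).
So the two sides agree for all real values of x and y for which both sides are defined.

Conclusion: Yes, this is an identity.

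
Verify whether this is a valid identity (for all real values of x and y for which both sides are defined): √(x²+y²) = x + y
No, this is NOT an identity.

Claim: √(x²+y²) = x + y.
Test a specific point where both sides are defined: x = 3/2, y = 3/2.
LHS = √(x²+y²) ≈ 2.1213
RHS = x + y ≈ 3.0000
Since 2.1213 ≠ 3.0000, the equation fails at this point, so it cannot hold for all real values of x and y for which both sides are defined.
(x+y)² = x² + 2xy + y², not x² + y², so the square root does not split this way.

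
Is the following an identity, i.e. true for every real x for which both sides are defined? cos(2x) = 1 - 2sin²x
Claim: cos(2x) = 1 - 2sin²x.
Reasoning: cos(2x) = cos²x - sin²x. Replace cos²x by 1 - sin²x: (1 - sin²x) - sin²x = 1 - 2sin²x.
So the two sides agree for every real x for which both sides are defined.

Conclusion: Yes, this is an identity.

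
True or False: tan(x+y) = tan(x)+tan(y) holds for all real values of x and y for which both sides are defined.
False.

Claim: tan(x+y) = tan(x)+tan(y).
Test a specific point where both sides are defined: x = -π/3, y = -π/3.
LHS = tan(x+y) ≈ 1.7321
RHS = tan(x)+tan(y) ≈ -3.4641
Since 1.7321 ≠ -3.4641, the equation fails at this point, so it cannot hold for all real values of x and y for which both sides are defined.
The correct formula is tan(x+y) = (tan(x) + tan(y))/(1 - tan(x)tan(y)).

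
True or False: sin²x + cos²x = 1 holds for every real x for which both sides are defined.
Claim: sin²x + cos²x = 1.
Reasoning: The point (cos x, sin x) lies on the unit circle X² + Y² = 1, so cos²x + sin²x = 1 for every real x.
So the two sides agree for every real x for which both sides are defined.

Conclusion: True.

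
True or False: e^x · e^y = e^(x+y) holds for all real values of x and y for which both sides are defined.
Claim: e^x · e^y = e^(x+y).
Reasoning: This is the law of exponents for a common base: multiplying powers adds exponents. E.g. from the series, (Σ x^j/j!)(Σ y^k/k!) = Σ_m (Σ_{j+k=m} x^j y^k/(j!k!)) = Σ_m (x+y)^m/m! by the binomial theorem.
So the two sides agree for all real values of x and y for which both sides are defined.

Conclusion: True.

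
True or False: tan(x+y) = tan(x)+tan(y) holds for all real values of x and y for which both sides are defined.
Claim: tan(x+y) = tan(x)+tan(y).
Test a specific point where both sides are defined: x = π/6, y = -π/4.
LHS = tan(x+y) ≈ -0.2679
RHS = tan(x)+tan(y) ≈ -0.4226
Since -0.2679 ≠ -0.4226, the equation fails at this point, so it cannot hold for all real values of x and y for which both sides are defined.
The correct formula is tan(x+y) = (tan(x) + tan(y))/(1 - tan(x)tan(y)).

Conclusion: False.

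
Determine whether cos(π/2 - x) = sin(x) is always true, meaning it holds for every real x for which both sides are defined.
Claim: cos(π/2 - x) = sin(x).
Reasoning: Use cos(u - v) = cos(u)cos(v) + sin(u)sin(v) with u = π/2, v = x: cos(π/2)cos(x) + sin(π/2)sin(x) = 0·cos(x) + 1·sin(x) = sin(x).
So the two sides agree for every real x for which both sides are defined.

Conclusion: Yes, this is an identity.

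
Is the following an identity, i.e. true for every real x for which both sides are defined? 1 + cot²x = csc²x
Yes, this is an identity.

Claim: 1 + cot²x = csc²x.
Reasoning: Start from sin²x + cos²x = 1 and divide every term by sin²x (allowed wherever cot x and csc x are defined): 1 + cot²x = 1/sin²x = csc²x.
So the two sides agree for every real x for which both sides are defined.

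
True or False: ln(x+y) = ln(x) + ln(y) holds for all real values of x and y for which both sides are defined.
Claim: ln(x+y) = ln(x) + ln(y).
Test a specific point where both sides are defined: x = 1, y = 4.
LHS = ln(x+y) ≈ 1.6094
RHS = ln(x) + ln(y) ≈ 1.3863
Since 1.6094 ≠ 1.3863, the equation fails at this point, so it cannot hold for all real values of x and y for which both sides are defined.
ln(x) + ln(y) = ln(xy), not ln(x+y).

Conclusion: False.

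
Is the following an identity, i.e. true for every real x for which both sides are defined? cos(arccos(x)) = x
Claim: cos(arccos(x)) = x.
Reasoning: For -1 ≤ x ≤ 1 (where arccos is defined), arccos(x) is by definition an angle whose cosine equals x. Taking the cosine of that angle returns x. (Note the other order, arccos(cos x) = x, is NOT an identity.)
So the two sides agree for every real x for which both sides are defined.

Conclusion: Yes, this is an identity.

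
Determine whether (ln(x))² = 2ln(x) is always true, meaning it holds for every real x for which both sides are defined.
Claim: (ln(x))² = 2ln(x).
Test a specific point where both sides are defined: x = 3/2.
LHS = (ln(x))² ≈ 0.1644
RHS = 2ln(x) ≈ 0.8109
Since 0.1644 ≠ 0.8109, the equation fails at this point, so it cannot hold for every real x for which both sides are defined.
2ln(x) equals ln(x²), which is not the same as (ln x)².

Conclusion: No, this is NOT an identity.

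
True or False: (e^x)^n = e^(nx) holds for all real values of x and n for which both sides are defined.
Claim: (e^x)^n = e^(nx).
Reasoning: e^x is a positive real number, and for a positive base B and real exponent n, B^n = e^(n·ln B). With B = e^x, ln B = x, so (e^x)^n = e^(n·x).
So the two sides agree for all real values of x and n for which both sides are defined.

Conclusion: True.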